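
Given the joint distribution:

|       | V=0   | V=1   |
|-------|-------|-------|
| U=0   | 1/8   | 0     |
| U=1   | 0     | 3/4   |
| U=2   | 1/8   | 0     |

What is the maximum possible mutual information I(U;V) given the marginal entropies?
The upper bound on mutual information is I(U;V) ≤ min(H(U), H(V)).

Marginal P(U) (row sums):
  P(U=0) = 1/8 + 0 = 1/8
  P(U=1) = 0 + 3/4 = 3/4
  P(U=2) = 1/8 + 0 = 1/8
Marginal P(V) (column sums):
  P(V=0) = 1/8 + 0 + 1/8 = 1/4
  P(V=1) = 0 + 3/4 + 0 = 3/4

H(U) = -[(1/8)·log₂(1/8) + (3/4)·log₂(3/4) + (1/8)·log₂(1/8)]
  = 0.3750 + 0.3113 + 0.3750
  = 1.0613 bits
H(V) = -[(1/4)·log₂(1/4) + (3/4)·log₂(3/4)]
  = 0.5000 + 0.3113
  = 0.8113 bits

Maximum possible I(U;V) = min(1.0613, 0.8113) = 0.8113 bits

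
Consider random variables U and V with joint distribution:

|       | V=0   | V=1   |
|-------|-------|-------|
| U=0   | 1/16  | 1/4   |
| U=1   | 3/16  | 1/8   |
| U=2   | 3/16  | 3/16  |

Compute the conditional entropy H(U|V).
Marginal P(V) (column sums):
  P(V=0) = 1/16 + 3/16 + 3/16 = 7/16
  P(V=1) = 1/4 + 1/8 + 3/16 = 9/16

H(U|V) = -Σ P(U,V)·log₂ P(U|V), where P(U|V) = P(U,V) / P(V)
  (U=0,V=0): P(U|V) = (1/16)/(7/16) = 1/7;  -(1/16)·log₂(1/7) = 0.1755
  (U=0,V=1): P(U|V) = (1/4)/(9/16) = 4/9;  -(1/4)·log₂(4/9) = 0.2925
  (U=1,V=0): P(U|V) = (3/16)/(7/16) = 3/7;  -(3/16)·log₂(3/7) = 0.2292
  (U=1,V=1): P(U|V) = (1/8)/(9/16) = 2/9;  -(1/8)·log₂(2/9) = 0.2712
  (U=2,V=0): P(U|V) = (3/16)/(7/16) = 3/7;  -(3/16)·log₂(3/7) = 0.2292
  (U=2,V=1): P(U|V) = (3/16)/(9/16) = 1/3;  -(3/16)·log₂(1/3) = 0.2972
H(U|V) = 0.1755 + 0.2925 + 0.2292 + 0.2712 + 0.2292 + 0.2972
  = 1.4948 bits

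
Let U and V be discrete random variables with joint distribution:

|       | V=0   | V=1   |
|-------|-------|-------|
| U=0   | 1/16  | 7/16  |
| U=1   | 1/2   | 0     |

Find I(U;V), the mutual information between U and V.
Marginal P(U) (row sums):
  P(U=0) = 1/16 + 7/16 = 1/2
  P(U=1) = 1/2 + 0 = 1/2
Marginal P(V) (column sums):
  P(V=0) = 1/16 + 1/2 = 9/16
  P(V=1) = 7/16 + 0 = 7/16

H(U) = -[(1/2)·log₂(1/2) + (1/2)·log₂(1/2)]
  = 0.5000 + 0.5000
  = 1.0000 bits
H(V) = -[(9/16)·log₂(9/16) + (7/16)·log₂(7/16)]
  = 0.4669 + 0.5218
  = 0.9887 bits
H(U,V) = -[(1/16)·log₂(1/16) + (7/16)·log₂(7/16) + (1/2)·log₂(1/2)]
  = 0.2500 + 0.5218 + 0.5000
  = 1.2718 bits

I(U;V) = H(U) + H(V) - H(U,V)
  = 1.0000 + 0.9887 - 1.2718
  = 0.7169 bits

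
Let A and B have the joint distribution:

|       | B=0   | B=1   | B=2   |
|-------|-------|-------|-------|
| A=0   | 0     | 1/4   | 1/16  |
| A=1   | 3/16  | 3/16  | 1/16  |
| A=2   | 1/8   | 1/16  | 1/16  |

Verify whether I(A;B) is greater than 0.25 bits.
Marginal P(A) (row sums):
  P(A=0) = 0 + 1/4 + 1/16 = 5/16
  P(A=1) = 3/16 + 3/16 + 1/16 = 7/16
  P(A=2) = 1/8 + 1/16 + 1/16 = 1/4
Marginal P(B) (column sums):
  P(B=0) = 0 + 3/16 + 1/8 = 5/16
  P(B=1) = 1/4 + 3/16 + 1/16 = 1/2
  P(B=2) = 1/16 + 1/16 + 1/16 = 3/16

H(A) = -[(5/16)·log₂(5/16) + (7/16)·log₂(7/16) + (1/4)·log₂(1/4)]
  = 0.5244 + 0.5218 + 0.5000
  = 1.5462 bits
H(B) = -[(5/16)·log₂(5/16) + (1/2)·log₂(1/2) + (3/16)·log₂(3/16)]
  = 0.5244 + 0.5000 + 0.4528
  = 1.4772 bits
H(A,B) = -[(1/4)·log₂(1/4) + (1/16)·log₂(1/16) + (3/16)·log₂(3/16) + (3/16)·log₂(3/16) + (1/16)·log₂(1/16) + (1/8)·log₂(1/8) + (1/16)·log₂(1/16) + (1/16)·log₂(1/16)]
  = 0.5000 + 0.2500 + 0.4528 + 0.4528 + 0.2500 + 0.3750 + 0.2500 + 0.2500
  = 2.7806 bits

I(A;B) = H(A) + H(B) - H(A,B)
  = 1.5462 + 1.4772 - 2.7806
  = 0.2428 bits

No. I(A;B) = 0.2428 bits, which is ≤ 0.25 bits.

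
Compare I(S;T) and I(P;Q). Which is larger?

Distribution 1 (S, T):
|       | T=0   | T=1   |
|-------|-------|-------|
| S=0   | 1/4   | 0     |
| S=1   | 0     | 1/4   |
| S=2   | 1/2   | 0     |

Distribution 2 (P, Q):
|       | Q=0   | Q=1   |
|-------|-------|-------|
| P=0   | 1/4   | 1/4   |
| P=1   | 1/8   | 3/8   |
Distribution 1 (S, T):
Marginal P(S) (row sums):
  P(S=0) = 1/4 + 0 = 1/4
  P(S=1) = 0 + 1/4 = 1/4
  P(S=2) = 1/2 + 0 = 1/2
Marginal P(T) (column sums):
  P(T=0) = 1/4 + 0 + 1/2 = 3/4
  P(T=1) = 0 + 1/4 + 0 = 1/4

H(S) = -[(1/4)·log₂(1/4) + (1/4)·log₂(1/4) + (1/2)·log₂(1/2)]
  = 0.5000 + 0.5000 + 0.5000
  = 1.5000 bits
H(T) = -[(3/4)·log₂(3/4) + (1/4)·log₂(1/4)]
  = 0.3113 + 0.5000
  = 0.8113 bits
H(S,T) = -[(1/4)·log₂(1/4) + (1/4)·log₂(1/4) + (1/2)·log₂(1/2)]
  = 0.5000 + 0.5000 + 0.5000
  = 1.5000 bits

I(S;T) = H(S) + H(T) - H(S,T)
  = 1.5000 + 0.8113 - 1.5000
  = 0.8113 bits

Distribution 2 (P, Q):
Marginal P(P) (row sums):
  P(P=0) = 1/4 + 1/4 = 1/2
  P(P=1) = 1/8 + 3/8 = 1/2
Marginal P(Q) (column sums):
  P(Q=0) = 1/4 + 1/8 = 3/8
  P(Q=1) = 1/4 + 3/8 = 5/8

H(P) = -[(1/2)·log₂(1/2) + (1/2)·log₂(1/2)]
  = 0.5000 + 0.5000
  = 1.0000 bits
H(Q) = -[(3/8)·log₂(3/8) + (5/8)·log₂(5/8)]
  = 0.5306 + 0.4238
  = 0.9544 bits
H(P,Q) = -[(1/4)·log₂(1/4) + (1/4)·log₂(1/4) + (1/8)·log₂(1/8) + (3/8)·log₂(3/8)]
  = 0.5000 + 0.5000 + 0.3750 + 0.5306
  = 1.9056 bits

I(P;Q) = H(P) + H(Q) - H(P,Q)
  = 1.0000 + 0.9544 - 1.9056
  = 0.0488 bits

I(S;T) = 0.8113 bits > I(P;Q) = 0.0488 bits, so (S, T) has the higher mutual information (stronger dependence).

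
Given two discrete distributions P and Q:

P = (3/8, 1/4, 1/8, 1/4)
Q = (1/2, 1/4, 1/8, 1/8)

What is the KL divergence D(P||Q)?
D(P||Q) = Σ P(i) log₂(P(i)/Q(i))
  i=0: (3/8) × log₂((3/8)/(1/2)) = (3/8) × log₂(3/4) = -0.1556
  i=1: (1/4) × log₂((1/4)/(1/4)) = (1/4) × log₂(1) = 0.0000
  i=2: (1/8) × log₂((1/8)/(1/8)) = (1/8) × log₂(1) = 0.0000
  i=3: (1/4) × log₂((1/4)/(1/8)) = (1/4) × log₂(2) = 0.2500
D(P||Q) = -0.1556 + 0.0000 + 0.0000 + 0.2500
  = 0.0944 bits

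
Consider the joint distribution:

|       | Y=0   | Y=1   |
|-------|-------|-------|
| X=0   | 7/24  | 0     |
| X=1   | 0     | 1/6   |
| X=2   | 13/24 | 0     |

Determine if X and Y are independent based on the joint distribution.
Marginal P(X) (row sums):
  P(X=0) = 7/24 + 0 = 7/24
  P(X=1) = 0 + 1/6 = 1/6
  P(X=2) = 13/24 + 0 = 13/24
Marginal P(Y) (column sums):
  P(Y=0) = 7/24 + 0 + 13/24 = 5/6
  P(Y=1) = 0 + 1/6 + 0 = 1/6

X and Y are independent iff P(X=i,Y=j) = P(X=i)·P(Y=j) for every cell.
  P(X=0)·P(Y=0) = 7/24 × 5/6 = 35/144, but P(X=0,Y=0) = 7/24 ✗

No, X and Y are not independent. Quantitatively, I(X;Y) > 0:

H(X) = -[(7/24)·log₂(7/24) + (1/6)·log₂(1/6) + (13/24)·log₂(13/24)]
  = 0.5185 + 0.4308 + 0.4791
  = 1.4284 bits
H(Y) = -[(5/6)·log₂(5/6) + (1/6)·log₂(1/6)]
  = 0.2192 + 0.4308
  = 0.6500 bits
H(X,Y) = -[(7/24)·log₂(7/24) + (1/6)·log₂(1/6) + (13/24)·log₂(13/24)]
  = 0.5185 + 0.4308 + 0.4791
  = 1.4284 bits
I(X;Y) = H(X) + H(Y) - H(X,Y) = 1.4284 + 0.6500 - 1.4284 = 0.6500 bits > 0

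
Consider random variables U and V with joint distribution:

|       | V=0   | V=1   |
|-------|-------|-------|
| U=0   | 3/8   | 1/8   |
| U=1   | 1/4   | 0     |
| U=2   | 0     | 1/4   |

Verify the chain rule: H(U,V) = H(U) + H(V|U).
Left side:
H(U,V) = -[(3/8)·log₂(3/8) + (1/8)·log₂(1/8) + (1/4)·log₂(1/4) + (1/4)·log₂(1/4)]
  = 0.5306 + 0.3750 + 0.5000 + 0.5000
  = 1.9056 bits

Right side:
Marginal P(U) (row sums):
  P(U=0) = 3/8 + 1/8 = 1/2
  P(U=1) = 1/4 + 0 = 1/4
  P(U=2) = 0 + 1/4 = 1/4
H(U) = -[(1/2)·log₂(1/2) + (1/4)·log₂(1/4) + (1/4)·log₂(1/4)]
  = 0.5000 + 0.5000 + 0.5000
  = 1.5000 bits
H(V|U) = -Σ P(U,V)·log₂ P(V|U), where P(V|U) = P(U,V) / P(U)
  (cells with P(U,V) = 0 contribute 0)
  (U=0,V=0): P(V|U) = (3/8)/(1/2) = 3/4;  -(3/8)·log₂(3/4) = 0.1556
  (U=0,V=1): P(V|U) = (1/8)/(1/2) = 1/4;  -(1/8)·log₂(1/4) = 0.2500
  (U=1,V=0): P(V|U) = (1/4)/(1/4) = 1;  -(1/4)·log₂(1) = 0.0000
  (U=2,V=1): P(V|U) = (1/4)/(1/4) = 1;  -(1/4)·log₂(1) = 0.0000
H(V|U) = 0.1556 + 0.2500 + 0.0000 + 0.0000
  = 0.4056 bits
H(U) + H(V|U) = 1.5000 + 0.4056 = 1.9056 bits

Both sides equal 1.9056 bits, so the chain rule holds ✓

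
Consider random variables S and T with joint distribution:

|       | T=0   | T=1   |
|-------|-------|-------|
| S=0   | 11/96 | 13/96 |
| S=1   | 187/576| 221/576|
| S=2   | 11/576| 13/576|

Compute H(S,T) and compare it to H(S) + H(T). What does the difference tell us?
Marginal P(S) (row sums):
  P(S=0) = 11/96 + 13/96 = 1/4
  P(S=1) = 187/576 + 221/576 = 17/24
  P(S=2) = 11/576 + 13/576 = 1/24
Marginal P(T) (column sums):
  P(T=0) = 11/96 + 187/576 + 11/576 = 11/24
  P(T=1) = 13/96 + 221/576 + 13/576 = 13/24

H(S,T) = -[(11/96)·log₂(11/96) + (13/96)·log₂(13/96) + (187/576)·log₂(187/576) + (221/576)·log₂(221/576) + (11/576)·log₂(11/576) + (13/576)·log₂(13/576)]
  = 0.3581 + 0.3906 + 0.5269 + 0.5303 + 0.1091 + 0.1234
  = 2.0384 bits
H(S) = -[(1/4)·log₂(1/4) + (17/24)·log₂(17/24) + (1/24)·log₂(1/24)]
  = 0.5000 + 0.3524 + 0.1910
  = 1.0434 bits
H(T) = -[(11/24)·log₂(11/24) + (13/24)·log₂(13/24)]
  = 0.5159 + 0.4791
  = 0.9950 bits

H(S) + H(T) = 1.0434 + 0.9950 = 2.0384 bits
Difference: H(S) + H(T) - H(S,T) = 2.0384 - 2.0384 = 0.0000 bits = I(S;T)

The difference is the mutual information; it is 0 here, so S and T are independent (the joint entropy equals the sum of the marginal entropies).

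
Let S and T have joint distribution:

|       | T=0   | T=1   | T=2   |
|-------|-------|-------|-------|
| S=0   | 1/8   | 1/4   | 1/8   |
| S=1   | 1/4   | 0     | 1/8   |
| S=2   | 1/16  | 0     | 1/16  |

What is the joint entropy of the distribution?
H(S,T) = -Σ P(S,T) log₂ P(S,T), summed over the non-zero cells:
H(S,T) = -[(1/8)·log₂(1/8) + (1/4)·log₂(1/4) + (1/8)·log₂(1/8) + (1/4)·log₂(1/4) + (1/8)·log₂(1/8) + (1/16)·log₂(1/16) + (1/16)·log₂(1/16)]
  = 0.3750 + 0.5000 + 0.3750 + 0.5000 + 0.3750 + 0.2500 + 0.2500
  = 2.6250 bits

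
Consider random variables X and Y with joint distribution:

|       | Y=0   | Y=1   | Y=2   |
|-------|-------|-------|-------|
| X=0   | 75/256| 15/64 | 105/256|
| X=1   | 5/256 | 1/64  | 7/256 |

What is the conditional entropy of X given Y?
Marginal P(Y) (column sums):
  P(Y=0) = 75/256 + 5/256 = 5/16
  P(Y=1) = 15/64 + 1/64 = 1/4
  P(Y=2) = 105/256 + 7/256 = 7/16

H(X|Y) = -Σ P(X,Y)·log₂ P(X|Y), where P(X|Y) = P(X,Y) / P(Y)
  (X=0,Y=0): P(X|Y) = (75/256)/(5/16) = 15/16;  -(75/256)·log₂(15/16) = 0.0273
  (X=0,Y=1): P(X|Y) = (15/64)/(1/4) = 15/16;  -(15/64)·log₂(15/16) = 0.0218
  (X=0,Y=2): P(X|Y) = (105/256)/(7/16) = 15/16;  -(105/256)·log₂(15/16) = 0.0382
  (X=1,Y=0): P(X|Y) = (5/256)/(5/16) = 1/16;  -(5/256)·log₂(1/16) = 0.0781
  (X=1,Y=1): P(X|Y) = (1/64)/(1/4) = 1/16;  -(1/64)·log₂(1/16) = 0.0625
  (X=1,Y=2): P(X|Y) = (7/256)/(7/16) = 1/16;  -(7/256)·log₂(1/16) = 0.1094
H(X|Y) = 0.0273 + 0.0218 + 0.0382 + 0.0781 + 0.0625 + 0.1094
  = 0.3373 bits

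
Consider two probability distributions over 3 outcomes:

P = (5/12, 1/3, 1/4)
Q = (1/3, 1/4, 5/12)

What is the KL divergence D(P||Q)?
D(P||Q) = Σ P(i) log₂(P(i)/Q(i))
  i=0: (5/12) × log₂((5/12)/(1/3)) = (5/12) × log₂(5/4) = 0.1341
  i=1: (1/3) × log₂((1/3)/(1/4)) = (1/3) × log₂(4/3) = 0.1383
  i=2: (1/4) × log₂((1/4)/(5/12)) = (1/4) × log₂(3/5) = -0.1842
D(P||Q) = 0.1341 + 0.1383 - 0.1842
  = 0.0882 bits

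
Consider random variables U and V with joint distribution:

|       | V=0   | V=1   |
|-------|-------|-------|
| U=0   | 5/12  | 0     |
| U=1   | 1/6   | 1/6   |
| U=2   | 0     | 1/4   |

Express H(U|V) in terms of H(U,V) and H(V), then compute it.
H(U|V) = H(U,V) - H(V)

Marginal P(V) (column sums):
  P(V=0) = 5/12 + 1/6 + 0 = 7/12
  P(V=1) = 0 + 1/6 + 1/4 = 5/12

H(U,V) = -[(5/12)·log₂(5/12) + (1/6)·log₂(1/6) + (1/6)·log₂(1/6) + (1/4)·log₂(1/4)]
  = 0.5263 + 0.4308 + 0.4308 + 0.5000
  = 1.8879 bits
H(V) = -[(7/12)·log₂(7/12) + (5/12)·log₂(5/12)]
  = 0.4536 + 0.5263
  = 0.9799 bits

H(U|V) = 1.8879 - 0.9799 = 0.9080 bits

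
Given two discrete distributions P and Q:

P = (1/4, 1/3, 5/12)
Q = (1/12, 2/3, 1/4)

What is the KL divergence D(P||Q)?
D(P||Q) = Σ P(i) log₂(P(i)/Q(i))
  i=0: (1/4) × log₂((1/4)/(1/12)) = (1/4) × log₂(3) = 0.3962
  i=1: (1/3) × log₂((1/3)/(2/3)) = (1/3) × log₂(1/2) = -0.3333
  i=2: (5/12) × log₂((5/12)/(1/4)) = (5/12) × log₂(5/3) = 0.3071
D(P||Q) = 0.3962 - 0.3333 + 0.3071
  = 0.3700 bits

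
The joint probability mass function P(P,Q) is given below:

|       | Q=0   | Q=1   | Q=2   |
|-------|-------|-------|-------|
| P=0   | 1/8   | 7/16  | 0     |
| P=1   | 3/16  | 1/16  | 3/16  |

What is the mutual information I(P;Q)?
Marginal P(P) (row sums):
  P(P=0) = 1/8 + 7/16 + 0 = 9/16
  P(P=1) = 3/16 + 1/16 + 3/16 = 7/16
Marginal P(Q) (column sums):
  P(Q=0) = 1/8 + 3/16 = 5/16
  P(Q=1) = 7/16 + 1/16 = 1/2
  P(Q=2) = 0 + 3/16 = 3/16

H(P) = -[(9/16)·log₂(9/16) + (7/16)·log₂(7/16)]
  = 0.4669 + 0.5218
  = 0.9887 bits
H(Q) = -[(5/16)·log₂(5/16) + (1/2)·log₂(1/2) + (3/16)·log₂(3/16)]
  = 0.5244 + 0.5000 + 0.4528
  = 1.4772 bits
H(P,Q) = -[(1/8)·log₂(1/8) + (7/16)·log₂(7/16) + (3/16)·log₂(3/16) + (1/16)·log₂(1/16) + (3/16)·log₂(3/16)]
  = 0.3750 + 0.5218 + 0.4528 + 0.2500 + 0.4528
  = 2.0524 bits

I(P;Q) = H(P) + H(Q) - H(P,Q)
  = 0.9887 + 1.4772 - 2.0524
  = 0.4135 bits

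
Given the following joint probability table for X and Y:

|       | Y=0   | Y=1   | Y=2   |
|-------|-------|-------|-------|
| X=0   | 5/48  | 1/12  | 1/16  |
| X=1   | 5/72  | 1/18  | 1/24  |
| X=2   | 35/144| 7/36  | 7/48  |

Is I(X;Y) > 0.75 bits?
Marginal P(X) (row sums):
  P(X=0) = 5/48 + 1/12 + 1/16 = 1/4
  P(X=1) = 5/72 + 1/18 + 1/24 = 1/6
  P(X=2) = 35/144 + 7/36 + 7/48 = 7/12
Marginal P(Y) (column sums):
  P(Y=0) = 5/48 + 5/72 + 35/144 = 5/12
  P(Y=1) = 1/12 + 1/18 + 7/36 = 1/3
  P(Y=2) = 1/16 + 1/24 + 7/48 = 1/4

H(X) = -[(1/4)·log₂(1/4) + (1/6)·log₂(1/6) + (7/12)·log₂(7/12)]
  = 0.5000 + 0.4308 + 0.4536
  = 1.3844 bits
H(Y) = -[(5/12)·log₂(5/12) + (1/3)·log₂(1/3) + (1/4)·log₂(1/4)]
  = 0.5263 + 0.5283 + 0.5000
  = 1.5546 bits
H(X,Y) = -[(5/48)·log₂(5/48) + (1/12)·log₂(1/12) + (1/16)·log₂(1/16) + (5/72)·log₂(5/72) + (1/18)·log₂(1/18) + (1/24)·log₂(1/24) + (35/144)·log₂(35/144) + (7/36)·log₂(7/36) + (7/48)·log₂(7/48)]
  = 0.3399 + 0.2987 + 0.2500 + 0.2672 + 0.2317 + 0.1910 + 0.4960 + 0.4594 + 0.4051
  = 2.9390 bits

I(X;Y) = H(X) + H(Y) - H(X,Y)
  = 1.3844 + 1.5546 - 2.9390
  = 0.0000 bits

No. I(X;Y) = 0.0000 bits, which is ≤ 0.75 bits.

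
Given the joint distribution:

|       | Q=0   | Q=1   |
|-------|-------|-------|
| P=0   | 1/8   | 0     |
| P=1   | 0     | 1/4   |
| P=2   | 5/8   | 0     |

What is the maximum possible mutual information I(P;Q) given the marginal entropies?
The upper bound on mutual information is I(P;Q) ≤ min(H(P), H(Q)).

Marginal P(P) (row sums):
  P(P=0) = 1/8 + 0 = 1/8
  P(P=1) = 0 + 1/4 = 1/4
  P(P=2) = 5/8 + 0 = 5/8
Marginal P(Q) (column sums):
  P(Q=0) = 1/8 + 0 + 5/8 = 3/4
  P(Q=1) = 0 + 1/4 + 0 = 1/4

H(P) = -[(1/8)·log₂(1/8) + (1/4)·log₂(1/4) + (5/8)·log₂(5/8)]
  = 0.3750 + 0.5000 + 0.4238
  = 1.2988 bits
H(Q) = -[(3/4)·log₂(3/4) + (1/4)·log₂(1/4)]
  = 0.3113 + 0.5000
  = 0.8113 bits

Maximum possible I(P;Q) = min(1.2988, 0.8113) = 0.8113 bits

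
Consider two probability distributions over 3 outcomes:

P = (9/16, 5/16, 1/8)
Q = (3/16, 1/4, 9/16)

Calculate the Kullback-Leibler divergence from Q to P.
D(P||Q) = Σ P(i) log₂(P(i)/Q(i))
  i=0: (9/16) × log₂((9/16)/(3/16)) = (9/16) × log₂(3) = 0.8915
  i=1: (5/16) × log₂((5/16)/(1/4)) = (5/16) × log₂(5/4) = 0.1006
  i=2: (1/8) × log₂((1/8)/(9/16)) = (1/8) × log₂(2/9) = -0.2712
D(P||Q) = 0.8915 + 0.1006 - 0.2712
  = 0.7209 bits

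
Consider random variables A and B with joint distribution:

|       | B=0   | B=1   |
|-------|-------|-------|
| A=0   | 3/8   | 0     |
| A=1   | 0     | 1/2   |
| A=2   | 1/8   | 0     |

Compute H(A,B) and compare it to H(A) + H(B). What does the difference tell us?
Marginal P(A) (row sums):
  P(A=0) = 3/8 + 0 = 3/8
  P(A=1) = 0 + 1/2 = 1/2
  P(A=2) = 1/8 + 0 = 1/8
Marginal P(B) (column sums):
  P(B=0) = 3/8 + 0 + 1/8 = 1/2
  P(B=1) = 0 + 1/2 + 0 = 1/2

H(A,B) = -[(3/8)·log₂(3/8) + (1/2)·log₂(1/2) + (1/8)·log₂(1/8)]
  = 0.5306 + 0.5000 + 0.3750
  = 1.4056 bits
H(A) = -[(3/8)·log₂(3/8) + (1/2)·log₂(1/2) + (1/8)·log₂(1/8)]
  = 0.5306 + 0.5000 + 0.3750
  = 1.4056 bits
H(B) = -[(1/2)·log₂(1/2) + (1/2)·log₂(1/2)]
  = 0.5000 + 0.5000
  = 1.0000 bits

H(A) + H(B) = 1.4056 + 1.0000 = 2.4056 bits
Difference: H(A) + H(B) - H(A,B) = 2.4056 - 1.4056 = 1.0000 bits = I(A;B)

The difference is the mutual information; it is positive here, so A and B are dependent (knowing one reduces uncertainty about the other by 1.0000 bits).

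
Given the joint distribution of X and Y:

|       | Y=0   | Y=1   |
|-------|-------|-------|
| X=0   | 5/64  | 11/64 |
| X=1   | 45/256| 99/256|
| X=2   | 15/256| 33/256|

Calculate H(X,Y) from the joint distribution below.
H(X,Y) = -Σ P(X,Y) log₂ P(X,Y), summed over the non-zero cells:
H(X,Y) = -[(5/64)·log₂(5/64) + (11/64)·log₂(11/64) + (45/256)·log₂(45/256) + (99/256)·log₂(99/256) + (15/256)·log₂(15/256) + (33/256)·log₂(33/256)]
  = 0.2873 + 0.4367 + 0.4409 + 0.5301 + 0.2398 + 0.3810
  = 2.3158 bits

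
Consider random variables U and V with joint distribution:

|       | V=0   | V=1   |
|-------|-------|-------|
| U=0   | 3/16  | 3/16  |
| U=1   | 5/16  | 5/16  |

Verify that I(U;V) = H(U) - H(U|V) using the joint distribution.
Left side, from I(U;V) = H(U) + H(V) - H(U,V):
Marginal P(U) (row sums):
  P(U=0) = 3/16 + 3/16 = 3/8
  P(U=1) = 5/16 + 5/16 = 5/8
Marginal P(V) (column sums):
  P(V=0) = 3/16 + 5/16 = 1/2
  P(V=1) = 3/16 + 5/16 = 1/2

H(U) = -[(3/8)·log₂(3/8) + (5/8)·log₂(5/8)]
  = 0.5306 + 0.4238
  = 0.9544 bits
H(V) = -[(1/2)·log₂(1/2) + (1/2)·log₂(1/2)]
  = 0.5000 + 0.5000
  = 1.0000 bits
H(U,V) = -[(3/16)·log₂(3/16) + (3/16)·log₂(3/16) + (5/16)·log₂(5/16) + (5/16)·log₂(5/16)]
  = 0.4528 + 0.4528 + 0.5244 + 0.5244
  = 1.9544 bits

I(U;V) = H(U) + H(V) - H(U,V)
  = 0.9544 + 1.0000 - 1.9544
  = 0.0000 bits

Right side, with H(U|V) computed directly from the conditional probabilities:
H(U|V) = -Σ P(U,V)·log₂ P(U|V), where P(U|V) = P(U,V) / P(V)
  (U=0,V=0): P(U|V) = (3/16)/(1/2) = 3/8;  -(3/16)·log₂(3/8) = 0.2653
  (U=0,V=1): P(U|V) = (3/16)/(1/2) = 3/8;  -(3/16)·log₂(3/8) = 0.2653
  (U=1,V=0): P(U|V) = (5/16)/(1/2) = 5/8;  -(5/16)·log₂(5/8) = 0.2119
  (U=1,V=1): P(U|V) = (5/16)/(1/2) = 5/8;  -(5/16)·log₂(5/8) = 0.2119
H(U|V) = 0.2653 + 0.2653 + 0.2119 + 0.2119
  = 0.9544 bits
H(U) - H(U|V) = 0.9544 - 0.9544 = 0.0000 bits

Both sides equal 0.0000 bits, so I(U;V) = H(U) - H(U|V) ✓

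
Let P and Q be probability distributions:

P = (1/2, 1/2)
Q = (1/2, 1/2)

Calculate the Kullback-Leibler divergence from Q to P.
D(P||Q) = Σ P(i) log₂(P(i)/Q(i))
  i=0: (1/2) × log₂((1/2)/(1/2)) = (1/2) × log₂(1) = 0.0000
  i=1: (1/2) × log₂((1/2)/(1/2)) = (1/2) × log₂(1) = 0.0000
D(P||Q) = 0.0000 + 0.0000
  = 0.0000 bits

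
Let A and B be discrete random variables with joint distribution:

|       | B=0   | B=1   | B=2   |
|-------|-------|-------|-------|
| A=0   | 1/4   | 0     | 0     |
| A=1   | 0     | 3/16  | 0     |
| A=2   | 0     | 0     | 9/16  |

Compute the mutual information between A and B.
Marginal P(A) (row sums):
  P(A=0) = 1/4 + 0 + 0 = 1/4
  P(A=1) = 0 + 3/16 + 0 = 3/16
  P(A=2) = 0 + 0 + 9/16 = 9/16
Marginal P(B) (column sums):
  P(B=0) = 1/4 + 0 + 0 = 1/4
  P(B=1) = 0 + 3/16 + 0 = 3/16
  P(B=2) = 0 + 0 + 9/16 = 9/16

H(A) = -[(1/4)·log₂(1/4) + (3/16)·log₂(3/16) + (9/16)·log₂(9/16)]
  = 0.5000 + 0.4528 + 0.4669
  = 1.4197 bits
H(B) = -[(1/4)·log₂(1/4) + (3/16)·log₂(3/16) + (9/16)·log₂(9/16)]
  = 0.5000 + 0.4528 + 0.4669
  = 1.4197 bits
H(A,B) = -[(1/4)·log₂(1/4) + (3/16)·log₂(3/16) + (9/16)·log₂(9/16)]
  = 0.5000 + 0.4528 + 0.4669
  = 1.4197 bits

I(A;B) = H(A) + H(B) - H(A,B)
  = 1.4197 + 1.4197 - 1.4197
  = 1.4197 bits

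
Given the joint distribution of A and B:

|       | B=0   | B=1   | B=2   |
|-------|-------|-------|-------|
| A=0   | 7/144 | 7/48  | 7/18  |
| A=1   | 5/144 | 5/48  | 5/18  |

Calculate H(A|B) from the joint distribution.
Marginal P(B) (column sums):
  P(B=0) = 7/144 + 5/144 = 1/12
  P(B=1) = 7/48 + 5/48 = 1/4
  P(B=2) = 7/18 + 5/18 = 2/3

H(A|B) = -Σ P(A,B)·log₂ P(A|B), where P(A|B) = P(A,B) / P(B)
  (A=0,B=0): P(A|B) = (7/144)/(1/12) = 7/12;  -(7/144)·log₂(7/12) = 0.0378
  (A=0,B=1): P(A|B) = (7/48)/(1/4) = 7/12;  -(7/48)·log₂(7/12) = 0.1134
  (A=0,B=2): P(A|B) = (7/18)/(2/3) = 7/12;  -(7/18)·log₂(7/12) = 0.3024
  (A=1,B=0): P(A|B) = (5/144)/(1/12) = 5/12;  -(5/144)·log₂(5/12) = 0.0439
  (A=1,B=1): P(A|B) = (5/48)/(1/4) = 5/12;  -(5/48)·log₂(5/12) = 0.1316
  (A=1,B=2): P(A|B) = (5/18)/(2/3) = 5/12;  -(5/18)·log₂(5/12) = 0.3508
H(A|B) = 0.0378 + 0.1134 + 0.3024 + 0.0439 + 0.1316 + 0.3508
  = 0.9799 bits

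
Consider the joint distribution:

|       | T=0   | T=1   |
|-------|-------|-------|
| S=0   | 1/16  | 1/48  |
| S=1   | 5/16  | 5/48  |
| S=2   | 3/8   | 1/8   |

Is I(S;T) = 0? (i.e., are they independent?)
Marginal P(S) (row sums):
  P(S=0) = 1/16 + 1/48 = 1/12
  P(S=1) = 5/16 + 5/48 = 5/12
  P(S=2) = 3/8 + 1/8 = 1/2
Marginal P(T) (column sums):
  P(T=0) = 1/16 + 5/16 + 3/8 = 3/4
  P(T=1) = 1/48 + 5/48 + 1/8 = 1/4

S and T are independent iff P(S=i,T=j) = P(S=i)·P(T=j) for every cell.
  P(S=0)·P(T=0) = 1/12 × 3/4 = 1/16 = P(S=0,T=0) ✓
  P(S=0)·P(T=1) = 1/12 × 1/4 = 1/48 = P(S=0,T=1) ✓
  P(S=1)·P(T=0) = 5/12 × 3/4 = 5/16 = P(S=1,T=0) ✓
  P(S=1)·P(T=1) = 5/12 × 1/4 = 5/48 = P(S=1,T=1) ✓
  P(S=2)·P(T=0) = 1/2 × 3/4 = 3/8 = P(S=2,T=0) ✓
  P(S=2)·P(T=1) = 1/2 × 1/4 = 1/8 = P(S=2,T=1) ✓

Yes, S and T are independent: every cell factors, so I(S;T) = 0 bits.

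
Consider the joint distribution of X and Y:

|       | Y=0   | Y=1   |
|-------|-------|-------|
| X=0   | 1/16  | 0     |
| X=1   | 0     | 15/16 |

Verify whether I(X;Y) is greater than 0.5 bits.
Marginal P(X) (row sums):
  P(X=0) = 1/16 + 0 = 1/16
  P(X=1) = 0 + 15/16 = 15/16
Marginal P(Y) (column sums):
  P(Y=0) = 1/16 + 0 = 1/16
  P(Y=1) = 0 + 15/16 = 15/16

H(X) = -[(1/16)·log₂(1/16) + (15/16)·log₂(15/16)]
  = 0.2500 + 0.0873
  = 0.3373 bits
H(Y) = -[(1/16)·log₂(1/16) + (15/16)·log₂(15/16)]
  = 0.2500 + 0.0873
  = 0.3373 bits
H(X,Y) = -[(1/16)·log₂(1/16) + (15/16)·log₂(15/16)]
  = 0.2500 + 0.0873
  = 0.3373 bits

I(X;Y) = H(X) + H(Y) - H(X,Y)
  = 0.3373 + 0.3373 - 0.3373
  = 0.3373 bits

No. I(X;Y) = 0.3373 bits, which is ≤ 0.5 bits.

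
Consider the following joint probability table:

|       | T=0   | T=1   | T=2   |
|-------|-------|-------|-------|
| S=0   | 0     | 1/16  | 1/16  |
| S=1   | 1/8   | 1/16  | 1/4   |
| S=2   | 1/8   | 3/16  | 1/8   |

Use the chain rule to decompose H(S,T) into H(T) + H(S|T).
By the chain rule: H(S,T) = H(T) + H(S|T)

Marginal P(T) (column sums):
  P(T=0) = 0 + 1/8 + 1/8 = 1/4
  P(T=1) = 1/16 + 1/16 + 3/16 = 5/16
  P(T=2) = 1/16 + 1/4 + 1/8 = 7/16
H(T) = -[(1/4)·log₂(1/4) + (5/16)·log₂(5/16) + (7/16)·log₂(7/16)]
  = 0.5000 + 0.5244 + 0.5218
  = 1.5462 bits
H(S|T) = -Σ P(S,T)·log₂ P(S|T), where P(S|T) = P(S,T) / P(T)
  (cells with P(S,T) = 0 contribute 0)
  (S=0,T=1): P(S|T) = (1/16)/(5/16) = 1/5;  -(1/16)·log₂(1/5) = 0.1451
  (S=0,T=2): P(S|T) = (1/16)/(7/16) = 1/7;  -(1/16)·log₂(1/7) = 0.1755
  (S=1,T=0): P(S|T) = (1/8)/(1/4) = 1/2;  -(1/8)·log₂(1/2) = 0.1250
  (S=1,T=1): P(S|T) = (1/16)/(5/16) = 1/5;  -(1/16)·log₂(1/5) = 0.1451
  (S=1,T=2): P(S|T) = (1/4)/(7/16) = 4/7;  -(1/4)·log₂(4/7) = 0.2018
  (S=2,T=0): P(S|T) = (1/8)/(1/4) = 1/2;  -(1/8)·log₂(1/2) = 0.1250
  (S=2,T=1): P(S|T) = (3/16)/(5/16) = 3/5;  -(3/16)·log₂(3/5) = 0.1382
  (S=2,T=2): P(S|T) = (1/8)/(7/16) = 2/7;  -(1/8)·log₂(2/7) = 0.2259
H(S|T) = 0.1451 + 0.1755 + 0.1250 + 0.1451 + 0.2018 + 0.1250 + 0.1382 + 0.2259
  = 1.2816 bits

H(S,T) = H(T) + H(S|T) = 1.5462 + 1.2816 = 2.8278 bits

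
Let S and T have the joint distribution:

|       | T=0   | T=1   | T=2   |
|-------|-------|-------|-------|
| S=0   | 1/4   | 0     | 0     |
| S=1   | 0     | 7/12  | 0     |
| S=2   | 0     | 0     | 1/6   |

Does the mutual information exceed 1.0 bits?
Marginal P(S) (row sums):
  P(S=0) = 1/4 + 0 + 0 = 1/4
  P(S=1) = 0 + 7/12 + 0 = 7/12
  P(S=2) = 0 + 0 + 1/6 = 1/6
Marginal P(T) (column sums):
  P(T=0) = 1/4 + 0 + 0 = 1/4
  P(T=1) = 0 + 7/12 + 0 = 7/12
  P(T=2) = 0 + 0 + 1/6 = 1/6

H(S) = -[(1/4)·log₂(1/4) + (7/12)·log₂(7/12) + (1/6)·log₂(1/6)]
  = 0.5000 + 0.4536 + 0.4308
  = 1.3844 bits
H(T) = -[(1/4)·log₂(1/4) + (7/12)·log₂(7/12) + (1/6)·log₂(1/6)]
  = 0.5000 + 0.4536 + 0.4308
  = 1.3844 bits
H(S,T) = -[(1/4)·log₂(1/4) + (7/12)·log₂(7/12) + (1/6)·log₂(1/6)]
  = 0.5000 + 0.4536 + 0.4308
  = 1.3844 bits

I(S;T) = H(S) + H(T) - H(S,T)
  = 1.3844 + 1.3844 - 1.3844
  = 1.3844 bits

Yes. I(S;T) = 1.3844 bits, which is > 1.0 bits.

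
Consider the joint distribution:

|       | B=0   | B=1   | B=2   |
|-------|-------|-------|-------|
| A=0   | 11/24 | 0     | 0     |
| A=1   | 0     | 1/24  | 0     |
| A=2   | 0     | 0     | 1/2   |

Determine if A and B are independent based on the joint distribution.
Marginal P(A) (row sums):
  P(A=0) = 11/24 + 0 + 0 = 11/24
  P(A=1) = 0 + 1/24 + 0 = 1/24
  P(A=2) = 0 + 0 + 1/2 = 1/2
Marginal P(B) (column sums):
  P(B=0) = 11/24 + 0 + 0 = 11/24
  P(B=1) = 0 + 1/24 + 0 = 1/24
  P(B=2) = 0 + 0 + 1/2 = 1/2

A and B are independent iff P(A=i,B=j) = P(A=i)·P(B=j) for every cell.
  P(A=0)·P(B=0) = 11/24 × 11/24 = 121/576, but P(A=0,B=0) = 11/24 ✗

No, A and B are not independent. Quantitatively, I(A;B) > 0:

H(A) = -[(11/24)·log₂(11/24) + (1/24)·log₂(1/24) + (1/2)·log₂(1/2)]
  = 0.5159 + 0.1910 + 0.5000
  = 1.2069 bits
H(B) = -[(11/24)·log₂(11/24) + (1/24)·log₂(1/24) + (1/2)·log₂(1/2)]
  = 0.5159 + 0.1910 + 0.5000
  = 1.2069 bits
H(A,B) = -[(11/24)·log₂(11/24) + (1/24)·log₂(1/24) + (1/2)·log₂(1/2)]
  = 0.5159 + 0.1910 + 0.5000
  = 1.2069 bits
I(A;B) = H(A) + H(B) - H(A,B) = 1.2069 + 1.2069 - 1.2069 = 1.2069 bits > 0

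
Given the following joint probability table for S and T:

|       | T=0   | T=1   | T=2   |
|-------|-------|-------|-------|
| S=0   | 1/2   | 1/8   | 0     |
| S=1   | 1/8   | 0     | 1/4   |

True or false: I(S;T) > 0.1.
Marginal P(S) (row sums):
  P(S=0) = 1/2 + 1/8 + 0 = 5/8
  P(S=1) = 1/8 + 0 + 1/4 = 3/8
Marginal P(T) (column sums):
  P(T=0) = 1/2 + 1/8 = 5/8
  P(T=1) = 1/8 + 0 = 1/8
  P(T=2) = 0 + 1/4 = 1/4

H(S) = -[(5/8)·log₂(5/8) + (3/8)·log₂(3/8)]
  = 0.4238 + 0.5306
  = 0.9544 bits
H(T) = -[(5/8)·log₂(5/8) + (1/8)·log₂(1/8) + (1/4)·log₂(1/4)]
  = 0.4238 + 0.3750 + 0.5000
  = 1.2988 bits
H(S,T) = -[(1/2)·log₂(1/2) + (1/8)·log₂(1/8) + (1/8)·log₂(1/8) + (1/4)·log₂(1/4)]
  = 0.5000 + 0.3750 + 0.3750 + 0.5000
  = 1.7500 bits

I(S;T) = H(S) + H(T) - H(S,T)
  = 0.9544 + 1.2988 - 1.7500
  = 0.5032 bits

True. I(S;T) = 0.5032 bits, which is > 0.1 bits.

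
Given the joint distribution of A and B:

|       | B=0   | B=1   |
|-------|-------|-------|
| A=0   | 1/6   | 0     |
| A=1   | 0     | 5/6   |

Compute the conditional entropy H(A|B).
Marginal P(B) (column sums):
  P(B=0) = 1/6 + 0 = 1/6
  P(B=1) = 0 + 5/6 = 5/6

H(A|B) = -Σ P(A,B)·log₂ P(A|B), where P(A|B) = P(A,B) / P(B)
  (cells with P(A,B) = 0 contribute 0)
  (A=0,B=0): P(A|B) = (1/6)/(1/6) = 1;  -(1/6)·log₂(1) = 0.0000
  (A=1,B=1): P(A|B) = (5/6)/(5/6) = 1;  -(5/6)·log₂(1) = 0.0000
H(A|B) = 0.0000 + 0.0000
  = 0.0000 bits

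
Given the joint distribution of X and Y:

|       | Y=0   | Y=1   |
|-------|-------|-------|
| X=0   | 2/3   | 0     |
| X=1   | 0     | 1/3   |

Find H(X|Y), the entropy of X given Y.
Marginal P(Y) (column sums):
  P(Y=0) = 2/3 + 0 = 2/3
  P(Y=1) = 0 + 1/3 = 1/3

H(X|Y) = -Σ P(X,Y)·log₂ P(X|Y), where P(X|Y) = P(X,Y) / P(Y)
  (cells with P(X,Y) = 0 contribute 0)
  (X=0,Y=0): P(X|Y) = (2/3)/(2/3) = 1;  -(2/3)·log₂(1) = 0.0000
  (X=1,Y=1): P(X|Y) = (1/3)/(1/3) = 1;  -(1/3)·log₂(1) = 0.0000
H(X|Y) = 0.0000 + 0.0000
  = 0.0000 bits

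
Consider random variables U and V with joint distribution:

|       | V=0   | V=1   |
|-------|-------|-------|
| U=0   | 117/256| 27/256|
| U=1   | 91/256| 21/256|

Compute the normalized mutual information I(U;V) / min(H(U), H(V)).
Marginal P(U) (row sums):
  P(U=0) = 117/256 + 27/256 = 9/16
  P(U=1) = 91/256 + 21/256 = 7/16
Marginal P(V) (column sums):
  P(V=0) = 117/256 + 91/256 = 13/16
  P(V=1) = 27/256 + 21/256 = 3/16

H(U) = -[(9/16)·log₂(9/16) + (7/16)·log₂(7/16)]
  = 0.4669 + 0.5218
  = 0.9887 bits
H(V) = -[(13/16)·log₂(13/16) + (3/16)·log₂(3/16)]
  = 0.2434 + 0.4528
  = 0.6962 bits
H(U,V) = -[(117/256)·log₂(117/256) + (27/256)·log₂(27/256) + (91/256)·log₂(91/256) + (21/256)·log₂(21/256)]
  = 0.5163 + 0.3423 + 0.5304 + 0.2959
  = 1.6849 bits

I(U;V) = H(U) + H(V) - H(U,V)
  = 0.9887 + 0.6962 - 1.6849
  = 0.0000 bits

min(H(U), H(V)) = min(0.9887, 0.6962) = 0.6962 bits
Normalized MI = 0.0000 / 0.6962 = 0.0000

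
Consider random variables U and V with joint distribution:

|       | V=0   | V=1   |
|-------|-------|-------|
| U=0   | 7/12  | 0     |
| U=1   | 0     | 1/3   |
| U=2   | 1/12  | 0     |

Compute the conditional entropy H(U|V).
Marginal P(V) (column sums):
  P(V=0) = 7/12 + 0 + 1/12 = 2/3
  P(V=1) = 0 + 1/3 + 0 = 1/3

H(U|V) = -Σ P(U,V)·log₂ P(U|V), where P(U|V) = P(U,V) / P(V)
  (cells with P(U,V) = 0 contribute 0)
  (U=0,V=0): P(U|V) = (7/12)/(2/3) = 7/8;  -(7/12)·log₂(7/8) = 0.1124
  (U=1,V=1): P(U|V) = (1/3)/(1/3) = 1;  -(1/3)·log₂(1) = 0.0000
  (U=2,V=0): P(U|V) = (1/12)/(2/3) = 1/8;  -(1/12)·log₂(1/8) = 0.2500
H(U|V) = 0.1124 + 0.0000 + 0.2500
  = 0.3624 bits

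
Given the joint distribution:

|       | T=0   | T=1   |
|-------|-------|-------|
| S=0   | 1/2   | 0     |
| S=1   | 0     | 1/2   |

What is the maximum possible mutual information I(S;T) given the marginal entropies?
The upper bound on mutual information is I(S;T) ≤ min(H(S), H(T)).

Marginal P(S) (row sums):
  P(S=0) = 1/2 + 0 = 1/2
  P(S=1) = 0 + 1/2 = 1/2
Marginal P(T) (column sums):
  P(T=0) = 1/2 + 0 = 1/2
  P(T=1) = 0 + 1/2 = 1/2

H(S) = -[(1/2)·log₂(1/2) + (1/2)·log₂(1/2)]
  = 0.5000 + 0.5000
  = 1.0000 bits
H(T) = -[(1/2)·log₂(1/2) + (1/2)·log₂(1/2)]
  = 0.5000 + 0.5000
  = 1.0000 bits

Maximum possible I(S;T) = min(1.0000, 1.0000) = 1.0000 bits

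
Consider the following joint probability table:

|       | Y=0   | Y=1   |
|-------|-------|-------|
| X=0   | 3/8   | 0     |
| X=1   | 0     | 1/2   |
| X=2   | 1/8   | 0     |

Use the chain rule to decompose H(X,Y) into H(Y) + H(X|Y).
By the chain rule: H(X,Y) = H(Y) + H(X|Y)

Marginal P(Y) (column sums):
  P(Y=0) = 3/8 + 0 + 1/8 = 1/2
  P(Y=1) = 0 + 1/2 + 0 = 1/2
H(Y) = -[(1/2)·log₂(1/2) + (1/2)·log₂(1/2)]
  = 0.5000 + 0.5000
  = 1.0000 bits
H(X|Y) = -Σ P(X,Y)·log₂ P(X|Y), where P(X|Y) = P(X,Y) / P(Y)
  (cells with P(X,Y) = 0 contribute 0)
  (X=0,Y=0): P(X|Y) = (3/8)/(1/2) = 3/4;  -(3/8)·log₂(3/4) = 0.1556
  (X=1,Y=1): P(X|Y) = (1/2)/(1/2) = 1;  -(1/2)·log₂(1) = 0.0000
  (X=2,Y=0): P(X|Y) = (1/8)/(1/2) = 1/4;  -(1/8)·log₂(1/4) = 0.2500
H(X|Y) = 0.1556 + 0.0000 + 0.2500
  = 0.4056 bits

H(X,Y) = H(Y) + H(X|Y) = 1.0000 + 0.4056 = 1.4056 bits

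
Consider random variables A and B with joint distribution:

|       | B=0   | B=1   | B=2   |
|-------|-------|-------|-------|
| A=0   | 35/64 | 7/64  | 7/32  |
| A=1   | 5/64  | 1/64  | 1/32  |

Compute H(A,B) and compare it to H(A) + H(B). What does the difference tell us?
Marginal P(A) (row sums):
  P(A=0) = 35/64 + 7/64 + 7/32 = 7/8
  P(A=1) = 5/64 + 1/64 + 1/32 = 1/8
Marginal P(B) (column sums):
  P(B=0) = 35/64 + 5/64 = 5/8
  P(B=1) = 7/64 + 1/64 = 1/8
  P(B=2) = 7/32 + 1/32 = 1/4

H(A,B) = -[(35/64)·log₂(35/64) + (7/64)·log₂(7/64) + (7/32)·log₂(7/32) + (5/64)·log₂(5/64) + (1/64)·log₂(1/64) + (1/32)·log₂(1/32)]
  = 0.4762 + 0.3492 + 0.4796 + 0.2873 + 0.0938 + 0.1563
  = 1.8424 bits
H(A) = -[(7/8)·log₂(7/8) + (1/8)·log₂(1/8)]
  = 0.1686 + 0.3750
  = 0.5436 bits
H(B) = -[(5/8)·log₂(5/8) + (1/8)·log₂(1/8) + (1/4)·log₂(1/4)]
  = 0.4238 + 0.3750 + 0.5000
  = 1.2988 bits

H(A) + H(B) = 0.5436 + 1.2988 = 1.8424 bits
Difference: H(A) + H(B) - H(A,B) = 1.8424 - 1.8424 = 0.0000 bits = I(A;B)

The difference is the mutual information; it is 0 here, so A and B are independent (the joint entropy equals the sum of the marginal entropies).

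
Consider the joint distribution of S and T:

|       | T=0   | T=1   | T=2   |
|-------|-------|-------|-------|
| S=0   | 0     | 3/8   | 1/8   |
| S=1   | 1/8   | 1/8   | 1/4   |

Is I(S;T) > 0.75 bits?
Marginal P(S) (row sums):
  P(S=0) = 0 + 3/8 + 1/8 = 1/2
  P(S=1) = 1/8 + 1/8 + 1/4 = 1/2
Marginal P(T) (column sums):
  P(T=0) = 0 + 1/8 = 1/8
  P(T=1) = 3/8 + 1/8 = 1/2
  P(T=2) = 1/8 + 1/4 = 3/8

H(S) = -[(1/2)·log₂(1/2) + (1/2)·log₂(1/2)]
  = 0.5000 + 0.5000
  = 1.0000 bits
H(T) = -[(1/8)·log₂(1/8) + (1/2)·log₂(1/2) + (3/8)·log₂(3/8)]
  = 0.3750 + 0.5000 + 0.5306
  = 1.4056 bits
H(S,T) = -[(3/8)·log₂(3/8) + (1/8)·log₂(1/8) + (1/8)·log₂(1/8) + (1/8)·log₂(1/8) + (1/4)·log₂(1/4)]
  = 0.5306 + 0.3750 + 0.3750 + 0.3750 + 0.5000
  = 2.1556 bits

I(S;T) = H(S) + H(T) - H(S,T)
  = 1.0000 + 1.4056 - 2.1556
  = 0.2500 bits

No. I(S;T) = 0.2500 bits, which is ≤ 0.75 bits.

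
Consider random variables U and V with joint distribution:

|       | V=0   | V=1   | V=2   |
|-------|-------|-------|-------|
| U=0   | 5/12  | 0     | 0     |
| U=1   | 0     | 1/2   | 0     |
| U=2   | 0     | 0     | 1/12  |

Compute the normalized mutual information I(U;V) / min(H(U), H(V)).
Marginal P(U) (row sums):
  P(U=0) = 5/12 + 0 + 0 = 5/12
  P(U=1) = 0 + 1/2 + 0 = 1/2
  P(U=2) = 0 + 0 + 1/12 = 1/12
Marginal P(V) (column sums):
  P(V=0) = 5/12 + 0 + 0 = 5/12
  P(V=1) = 0 + 1/2 + 0 = 1/2
  P(V=2) = 0 + 0 + 1/12 = 1/12

H(U) = -[(5/12)·log₂(5/12) + (1/2)·log₂(1/2) + (1/12)·log₂(1/12)]
  = 0.5263 + 0.5000 + 0.2987
  = 1.3250 bits
H(V) = -[(5/12)·log₂(5/12) + (1/2)·log₂(1/2) + (1/12)·log₂(1/12)]
  = 0.5263 + 0.5000 + 0.2987
  = 1.3250 bits
H(U,V) = -[(5/12)·log₂(5/12) + (1/2)·log₂(1/2) + (1/12)·log₂(1/12)]
  = 0.5263 + 0.5000 + 0.2987
  = 1.3250 bits

I(U;V) = H(U) + H(V) - H(U,V)
  = 1.3250 + 1.3250 - 1.3250
  = 1.3250 bits

min(H(U), H(V)) = min(1.3250, 1.3250) = 1.3250 bits
Normalized MI = 1.3250 / 1.3250 = 1.0000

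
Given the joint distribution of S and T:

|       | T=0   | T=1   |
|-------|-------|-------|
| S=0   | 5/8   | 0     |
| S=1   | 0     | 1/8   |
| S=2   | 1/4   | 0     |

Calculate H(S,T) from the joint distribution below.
H(S,T) = -Σ P(S,T) log₂ P(S,T), summed over the non-zero cells:
H(S,T) = -[(5/8)·log₂(5/8) + (1/8)·log₂(1/8) + (1/4)·log₂(1/4)]
  = 0.4238 + 0.3750 + 0.5000
  = 1.2988 bits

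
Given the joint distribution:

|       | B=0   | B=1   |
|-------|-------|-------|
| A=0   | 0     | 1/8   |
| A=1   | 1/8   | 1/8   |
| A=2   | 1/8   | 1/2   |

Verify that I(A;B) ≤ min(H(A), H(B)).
Marginal P(A) (row sums):
  P(A=0) = 0 + 1/8 = 1/8
  P(A=1) = 1/8 + 1/8 = 1/4
  P(A=2) = 1/8 + 1/2 = 5/8
Marginal P(B) (column sums):
  P(B=0) = 0 + 1/8 + 1/8 = 1/4
  P(B=1) = 1/8 + 1/8 + 1/2 = 3/4

H(A) = -[(1/8)·log₂(1/8) + (1/4)·log₂(1/4) + (5/8)·log₂(5/8)]
  = 0.3750 + 0.5000 + 0.4238
  = 1.2988 bits
H(B) = -[(1/4)·log₂(1/4) + (3/4)·log₂(3/4)]
  = 0.5000 + 0.3113
  = 0.8113 bits
H(A,B) = -[(1/8)·log₂(1/8) + (1/8)·log₂(1/8) + (1/8)·log₂(1/8) + (1/8)·log₂(1/8) + (1/2)·log₂(1/2)]
  = 0.3750 + 0.3750 + 0.3750 + 0.3750 + 0.5000
  = 2.0000 bits

I(A;B) = H(A) + H(B) - H(A,B)
  = 1.2988 + 0.8113 - 2.0000
  = 0.1101 bits

min(H(A), H(B)) = min(1.2988, 0.8113) = 0.8113 bits
Since 0.1101 ≤ 0.8113, the bound is satisfied ✓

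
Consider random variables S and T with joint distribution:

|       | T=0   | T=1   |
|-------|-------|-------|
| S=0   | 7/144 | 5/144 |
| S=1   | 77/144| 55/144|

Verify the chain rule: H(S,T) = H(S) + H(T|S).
Left side:
H(S,T) = -[(7/144)·log₂(7/144) + (5/144)·log₂(5/144) + (77/144)·log₂(77/144) + (55/144)·log₂(55/144)]
  = 0.2121 + 0.1683 + 0.4829 + 0.5304
  = 1.3937 bits

Right side:
Marginal P(S) (row sums):
  P(S=0) = 7/144 + 5/144 = 1/12
  P(S=1) = 77/144 + 55/144 = 11/12
H(S) = -[(1/12)·log₂(1/12) + (11/12)·log₂(11/12)]
  = 0.2987 + 0.1151
  = 0.4138 bits
H(T|S) = -Σ P(S,T)·log₂ P(T|S), where P(T|S) = P(S,T) / P(S)
  (S=0,T=0): P(T|S) = (7/144)/(1/12) = 7/12;  -(7/144)·log₂(7/12) = 0.0378
  (S=0,T=1): P(T|S) = (5/144)/(1/12) = 5/12;  -(5/144)·log₂(5/12) = 0.0439
  (S=1,T=0): P(T|S) = (77/144)/(11/12) = 7/12;  -(77/144)·log₂(7/12) = 0.4158
  (S=1,T=1): P(T|S) = (55/144)/(11/12) = 5/12;  -(55/144)·log₂(5/12) = 0.4824
H(T|S) = 0.0378 + 0.0439 + 0.4158 + 0.4824
  = 0.9799 bits
H(S) + H(T|S) = 0.4138 + 0.9799 = 1.3937 bits

Both sides equal 1.3937 bits, so the chain rule holds ✓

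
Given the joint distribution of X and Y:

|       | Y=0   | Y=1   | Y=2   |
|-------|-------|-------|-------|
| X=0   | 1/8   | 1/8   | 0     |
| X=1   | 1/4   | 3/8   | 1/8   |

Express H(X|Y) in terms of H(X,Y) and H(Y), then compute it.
H(X|Y) = H(X,Y) - H(Y)

Marginal P(Y) (column sums):
  P(Y=0) = 1/8 + 1/4 = 3/8
  P(Y=1) = 1/8 + 3/8 = 1/2
  P(Y=2) = 0 + 1/8 = 1/8

H(X,Y) = -[(1/8)·log₂(1/8) + (1/8)·log₂(1/8) + (1/4)·log₂(1/4) + (3/8)·log₂(3/8) + (1/8)·log₂(1/8)]
  = 0.3750 + 0.3750 + 0.5000 + 0.5306 + 0.3750
  = 2.1556 bits
H(Y) = -[(3/8)·log₂(3/8) + (1/2)·log₂(1/2) + (1/8)·log₂(1/8)]
  = 0.5306 + 0.5000 + 0.3750
  = 1.4056 bits

H(X|Y) = 2.1556 - 1.4056 = 0.7500 bits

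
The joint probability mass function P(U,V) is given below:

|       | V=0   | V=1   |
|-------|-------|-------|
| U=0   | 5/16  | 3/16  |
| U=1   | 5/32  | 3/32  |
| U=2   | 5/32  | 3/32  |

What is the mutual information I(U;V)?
Marginal P(U) (row sums):
  P(U=0) = 5/16 + 3/16 = 1/2
  P(U=1) = 5/32 + 3/32 = 1/4
  P(U=2) = 5/32 + 3/32 = 1/4
Marginal P(V) (column sums):
  P(V=0) = 5/16 + 5/32 + 5/32 = 5/8
  P(V=1) = 3/16 + 3/32 + 3/32 = 3/8

H(U) = -[(1/2)·log₂(1/2) + (1/4)·log₂(1/4) + (1/4)·log₂(1/4)]
  = 0.5000 + 0.5000 + 0.5000
  = 1.5000 bits
H(V) = -[(5/8)·log₂(5/8) + (3/8)·log₂(3/8)]
  = 0.4238 + 0.5306
  = 0.9544 bits
H(U,V) = -[(5/16)·log₂(5/16) + (3/16)·log₂(3/16) + (5/32)·log₂(5/32) + (3/32)·log₂(3/32) + (5/32)·log₂(5/32) + (3/32)·log₂(3/32)]
  = 0.5244 + 0.4528 + 0.4184 + 0.3202 + 0.4184 + 0.3202
  = 2.4544 bits

I(U;V) = H(U) + H(V) - H(U,V)
  = 1.5000 + 0.9544 - 2.4544
  = 0.0000 bits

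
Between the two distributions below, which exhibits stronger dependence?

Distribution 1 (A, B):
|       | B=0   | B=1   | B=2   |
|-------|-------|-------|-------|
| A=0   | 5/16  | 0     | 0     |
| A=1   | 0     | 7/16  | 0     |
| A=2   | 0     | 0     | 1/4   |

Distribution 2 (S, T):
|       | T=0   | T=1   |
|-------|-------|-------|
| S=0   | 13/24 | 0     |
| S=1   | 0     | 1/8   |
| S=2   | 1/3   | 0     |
Distribution 1 (A, B):
Marginal P(A) (row sums):
  P(A=0) = 5/16 + 0 + 0 = 5/16
  P(A=1) = 0 + 7/16 + 0 = 7/16
  P(A=2) = 0 + 0 + 1/4 = 1/4
Marginal P(B) (column sums):
  P(B=0) = 5/16 + 0 + 0 = 5/16
  P(B=1) = 0 + 7/16 + 0 = 7/16
  P(B=2) = 0 + 0 + 1/4 = 1/4

H(A) = -[(5/16)·log₂(5/16) + (7/16)·log₂(7/16) + (1/4)·log₂(1/4)]
  = 0.5244 + 0.5218 + 0.5000
  = 1.5462 bits
H(B) = -[(5/16)·log₂(5/16) + (7/16)·log₂(7/16) + (1/4)·log₂(1/4)]
  = 0.5244 + 0.5218 + 0.5000
  = 1.5462 bits
H(A,B) = -[(5/16)·log₂(5/16) + (7/16)·log₂(7/16) + (1/4)·log₂(1/4)]
  = 0.5244 + 0.5218 + 0.5000
  = 1.5462 bits

I(A;B) = H(A) + H(B) - H(A,B)
  = 1.5462 + 1.5462 - 1.5462
  = 1.5462 bits

Distribution 2 (S, T):
Marginal P(S) (row sums):
  P(S=0) = 13/24 + 0 = 13/24
  P(S=1) = 0 + 1/8 = 1/8
  P(S=2) = 1/3 + 0 = 1/3
Marginal P(T) (column sums):
  P(T=0) = 13/24 + 0 + 1/3 = 7/8
  P(T=1) = 0 + 1/8 + 0 = 1/8

H(S) = -[(13/24)·log₂(13/24) + (1/8)·log₂(1/8) + (1/3)·log₂(1/3)]
  = 0.4791 + 0.3750 + 0.5283
  = 1.3824 bits
H(T) = -[(7/8)·log₂(7/8) + (1/8)·log₂(1/8)]
  = 0.1686 + 0.3750
  = 0.5436 bits
H(S,T) = -[(13/24)·log₂(13/24) + (1/8)·log₂(1/8) + (1/3)·log₂(1/3)]
  = 0.4791 + 0.3750 + 0.5283
  = 1.3824 bits

I(S;T) = H(S) + H(T) - H(S,T)
  = 1.3824 + 0.5436 - 1.3824
  = 0.5436 bits

I(A;B) = 1.5462 bits > I(S;T) = 0.5436 bits, so (A, B) has the higher mutual information (stronger dependence).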